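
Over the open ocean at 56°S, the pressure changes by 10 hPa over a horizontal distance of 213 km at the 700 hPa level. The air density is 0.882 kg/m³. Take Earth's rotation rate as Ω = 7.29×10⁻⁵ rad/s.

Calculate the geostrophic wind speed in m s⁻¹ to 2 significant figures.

44 m s⁻¹

Coriolis parameter at 56°S:
f = 2Ω sin φ = 2 × 7.29×10⁻⁵ × sin 56° = 1.21×10⁻⁴ s⁻¹
Pressure gradient: |∂P/∂n| = 1000 Pa / 213000 m = 4.69×10⁻³ Pa/m
Geostrophic balance (pressure-gradient force = Coriolis force):
V_g = (1/(fρ)) |∂P/∂n| = 4.69×10⁻³ / (1.21×10⁻⁴ × 0.882) = 44.0 m/s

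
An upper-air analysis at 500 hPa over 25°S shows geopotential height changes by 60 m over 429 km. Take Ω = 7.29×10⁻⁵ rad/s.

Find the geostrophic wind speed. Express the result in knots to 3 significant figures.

43.3 knots

Coriolis parameter at 25°S:
f = 2Ω sin φ = 2 × 7.29×10⁻⁵ × sin 25° = 6.16×10⁻⁵ s⁻¹
Height gradient: |∂Z/∂n| = 60 m / 429000 m = 1.40×10⁻⁴
On a pressure surface, geostrophic balance gives V_g = (g/f)|∂Z/∂n|:
V_g = 9.81 × 1.40×10⁻⁴ / 6.16×10⁻⁵ = 22.3 m/s
Converting: 22.3 m/s × 1.944 = 43.3 knots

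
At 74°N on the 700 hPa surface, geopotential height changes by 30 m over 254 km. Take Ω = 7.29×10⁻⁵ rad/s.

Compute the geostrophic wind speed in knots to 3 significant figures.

16.1 knots

Coriolis parameter at 74°N:
f = 2Ω sin φ = 2 × 7.29×10⁻⁵ × sin 74° = 1.40×10⁻⁴ s⁻¹
Height gradient: |∂Z/∂n| = 30 m / 254000 m = 1.18×10⁻⁴
On a pressure surface, geostrophic balance gives V_g = (g/f)|∂Z/∂n|:
V_g = 9.81 × 1.18×10⁻⁴ / 1.40×10⁻⁴ = 8.27 m/s
Converting: 8.27 m/s × 1.944 = 16.1 knots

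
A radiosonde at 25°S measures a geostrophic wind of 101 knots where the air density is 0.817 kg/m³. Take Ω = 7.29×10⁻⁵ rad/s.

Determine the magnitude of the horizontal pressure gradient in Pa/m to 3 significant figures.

Coriolis parameter at 25°S:
f = 2Ω sin φ = 2 × 7.29×10⁻⁵ × sin 25° = 6.16×10⁻⁵ s⁻¹
Wind speed in SI: 101 knots = 52.0 m/s
Geostrophic balance rearranged: |∂P/∂n| = f ρ V_g
|∂P/∂n| = 6.16×10⁻⁵ × 0.817 × 52.0 = 2.62×10⁻³ Pa/m

2.62×10⁻³ Pa/m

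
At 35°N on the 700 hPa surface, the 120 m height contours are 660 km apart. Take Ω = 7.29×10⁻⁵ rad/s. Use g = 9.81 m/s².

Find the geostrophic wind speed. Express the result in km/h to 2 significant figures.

77 km/h

Coriolis parameter at 35°N:
f = 2Ω sin φ = 2 × 7.29×10⁻⁵ × sin 35° = 8.36×10⁻⁵ s⁻¹
Height gradient: |∂Z/∂n| = 120 m / 660000 m = 1.82×10⁻⁴
On a pressure surface, geostrophic balance gives V_g = (g/f)|∂Z/∂n|:
V_g = 9.81 × 1.82×10⁻⁴ / 8.36×10⁻⁵ = 21.3 m/s
Converting: 21.3 m/s × 3.6 = 77 km/h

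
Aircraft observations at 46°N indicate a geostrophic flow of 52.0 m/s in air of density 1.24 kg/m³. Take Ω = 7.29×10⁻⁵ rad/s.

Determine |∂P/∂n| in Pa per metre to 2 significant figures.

Coriolis parameter at 46°N:
f = 2Ω sin φ = 2 × 7.29×10⁻⁵ × sin 46° = 1.05×10⁻⁴ s⁻¹
Geostrophic balance rearranged: |∂P/∂n| = f ρ V_g
|∂P/∂n| = 1.05×10⁻⁴ × 1.24 × 52.0 = 6.76×10⁻³ Pa/m

6.8×10⁻³ Pa/m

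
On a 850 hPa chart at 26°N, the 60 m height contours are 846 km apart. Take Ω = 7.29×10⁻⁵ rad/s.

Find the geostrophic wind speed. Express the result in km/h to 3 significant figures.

Coriolis parameter at 26°N:
f = 2Ω sin φ = 2 × 7.29×10⁻⁵ × sin 26° = 6.39×10⁻⁵ s⁻¹
Height gradient: |∂Z/∂n| = 60 m / 846000 m = 7.09×10⁻⁵
On a pressure surface, geostrophic balance gives V_g = (g/f)|∂Z/∂n|:
V_g = 9.81 × 7.09×10⁻⁵ / 6.39×10⁻⁵ = 10.9 m/s
Converting: 10.9 m/s × 3.6 = 39.2 km/h

39.2 km/h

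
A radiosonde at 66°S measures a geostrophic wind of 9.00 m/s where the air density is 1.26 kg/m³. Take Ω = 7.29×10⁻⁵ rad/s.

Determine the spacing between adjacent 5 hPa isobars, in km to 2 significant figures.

Coriolis parameter at 66°S:
f = 2Ω sin φ = 2 × 7.29×10⁻⁵ × sin 66° = 1.33×10⁻⁴ s⁻¹
Geostrophic balance rearranged: |∂P/∂n| = f ρ V_g
|∂P/∂n| = 1.33×10⁻⁴ × 1.26 × 9.00 = 1.51×10⁻³ Pa/m
Isobar spacing: Δn = ΔP/|∂P/∂n| = 500 Pa / 1.51×10⁻³ Pa/m = 331031 m ≈ 330 km

330 km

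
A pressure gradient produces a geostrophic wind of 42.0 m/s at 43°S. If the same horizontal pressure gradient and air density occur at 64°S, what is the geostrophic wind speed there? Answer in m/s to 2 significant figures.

32 m/s

With the same pressure gradient and density, V_g ∝ 1/f ∝ 1/sin φ.
V₂ = V₁ · sin φ₁ / sin φ₂ = 42.0 × sin 43° / sin 64°
V₂ = 42.0 × 0.6820/0.8988 = 32 m/s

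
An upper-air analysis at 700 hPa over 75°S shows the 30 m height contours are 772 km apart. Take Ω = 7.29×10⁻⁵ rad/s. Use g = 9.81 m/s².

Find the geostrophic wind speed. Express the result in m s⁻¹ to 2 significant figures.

2.7 m s⁻¹

Coriolis parameter at 75°S:
f = 2Ω sin φ = 2 × 7.29×10⁻⁵ × sin 75° = 1.41×10⁻⁴ s⁻¹
Height gradient: |∂Z/∂n| = 30 m / 772000 m = 3.89×10⁻⁵
On a pressure surface, geostrophic balance gives V_g = (g/f)|∂Z/∂n|:
V_g = 9.81 × 3.89×10⁻⁵ / 1.41×10⁻⁴ = 2.71 m/s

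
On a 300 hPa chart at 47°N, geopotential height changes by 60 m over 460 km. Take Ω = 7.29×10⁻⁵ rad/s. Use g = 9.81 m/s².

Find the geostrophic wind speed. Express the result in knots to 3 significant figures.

Coriolis parameter at 47°N:
f = 2Ω sin φ = 2 × 7.29×10⁻⁵ × sin 47° = 1.07×10⁻⁴ s⁻¹
Height gradient: |∂Z/∂n| = 60 m / 460000 m = 1.30×10⁻⁴
On a pressure surface, geostrophic balance gives V_g = (g/f)|∂Z/∂n|:
V_g = 9.81 × 1.30×10⁻⁴ / 1.07×10⁻⁴ = 12.0 m/s
Converting: 12.0 m/s × 1.944 = 23.3 knots

23.3 knots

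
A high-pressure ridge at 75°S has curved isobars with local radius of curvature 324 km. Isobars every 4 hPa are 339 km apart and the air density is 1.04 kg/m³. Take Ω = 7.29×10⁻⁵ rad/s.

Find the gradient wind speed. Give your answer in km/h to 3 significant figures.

37.6 km/h

Coriolis parameter at 75°S:
f = 2Ω sin φ = 2 × 7.29×10⁻⁵ × sin 75° = 1.41×10⁻⁴ s⁻¹
Pressure gradient: |∂P/∂n| = 400 Pa / 339000 m = 1.18×10⁻³ Pa/m
Geostrophic speed: V_g = |∂P/∂n|/(fρ) = 1.18×10⁻³/(1.41×10⁻⁴ × 1.04) = 8.06 m/s
Around a high, pressure-gradient force acts outward with centrifugal, so Coriolis balances both:
fV = (1/ρ)|∂P/∂n| + V²/R  →  V² − fR·V + fR·V_g = 0
With fR = 1.41×10⁻⁴ × 324×10³ m = 45.6 m/s:
V = [fR − √((fR)² − 4 fR V_g)]/2 = [45.6 − √(45.6² − 4×45.6×8.06)]/2 = 10.4 m/s
Supergeostrophic (V > V_g = 8.06 m/s), as expected around a high.
Converting: 10.4 m/s × 3.6 = 37.6 km/h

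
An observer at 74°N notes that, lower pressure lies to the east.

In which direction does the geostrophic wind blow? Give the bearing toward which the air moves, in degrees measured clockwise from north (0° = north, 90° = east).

180°

The pressure-gradient force points toward the east (bearing 090°).
Geostrophic balance: in the Northern Hemisphere the Coriolis force deflects motion to the right, so the geostrophic wind blows 90° to the right of the pressure-gradient force (low pressure on the left).
Rotating 090° by 90° clockwise gives 180° — the wind blows toward the south.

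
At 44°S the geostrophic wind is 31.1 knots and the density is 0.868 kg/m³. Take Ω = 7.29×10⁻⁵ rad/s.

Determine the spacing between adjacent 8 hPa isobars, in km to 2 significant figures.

Coriolis parameter at 44°S:
f = 2Ω sin φ = 2 × 7.29×10⁻⁵ × sin 44° = 1.01×10⁻⁴ s⁻¹
Wind speed in SI: 31.1 knots = 16.0 m/s
Geostrophic balance rearranged: |∂P/∂n| = f ρ V_g
|∂P/∂n| = 1.01×10⁻⁴ × 0.868 × 16.0 = 1.41×10⁻³ Pa/m
Isobar spacing: Δn = ΔP/|∂P/∂n| = 800 Pa / 1.41×10⁻³ Pa/m = 568778 m ≈ 570 km

570 km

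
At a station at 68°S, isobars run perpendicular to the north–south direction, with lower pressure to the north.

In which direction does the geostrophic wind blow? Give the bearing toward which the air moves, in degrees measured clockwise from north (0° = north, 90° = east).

270°

The pressure-gradient force points toward the north (bearing 000°).
Geostrophic balance: in the Southern Hemisphere the Coriolis force deflects motion to the left, so the geostrophic wind blows 90° to the left of the pressure-gradient force (low pressure on the right).
Rotating 000° by 90° counterclockwise gives 270° — the wind blows toward the west.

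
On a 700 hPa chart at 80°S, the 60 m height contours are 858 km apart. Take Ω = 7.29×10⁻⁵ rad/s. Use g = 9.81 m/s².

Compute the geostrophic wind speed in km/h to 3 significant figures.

17.2 km/h

Coriolis parameter at 80°S:
f = 2Ω sin φ = 2 × 7.29×10⁻⁵ × sin 80° = 1.44×10⁻⁴ s⁻¹
Height gradient: |∂Z/∂n| = 60 m / 858000 m = 6.99×10⁻⁵
On a pressure surface, geostrophic balance gives V_g = (g/f)|∂Z/∂n|:
V_g = 9.81 × 6.99×10⁻⁵ / 1.44×10⁻⁴ = 4.78 m/s
Converting: 4.78 m/s × 3.6 = 17.2 km/h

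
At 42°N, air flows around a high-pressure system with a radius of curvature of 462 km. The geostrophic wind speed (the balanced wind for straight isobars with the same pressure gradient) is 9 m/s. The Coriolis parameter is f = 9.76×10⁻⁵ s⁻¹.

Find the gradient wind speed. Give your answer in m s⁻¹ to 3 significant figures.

Around a high, pressure-gradient force acts outward with centrifugal, so Coriolis balances both:
fV = (1/ρ)|∂P/∂n| + V²/R  →  V² − fR·V + fR·V_g = 0
With fR = 9.76×10⁻⁵ × 462×10³ m = 45.1 m/s:
V = [fR − √((fR)² − 4 fR V_g)]/2 = [45.1 − √(45.1² − 4×45.1×9)]/2 = 12.4 m/s
Supergeostrophic (V > V_g = 9 m/s), as expected around a high.

12.4 m s⁻¹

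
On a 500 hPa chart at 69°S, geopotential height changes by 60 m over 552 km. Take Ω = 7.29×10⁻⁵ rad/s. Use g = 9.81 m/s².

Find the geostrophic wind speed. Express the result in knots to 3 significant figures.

15.2 knots

Coriolis parameter at 69°S:
f = 2Ω sin φ = 2 × 7.29×10⁻⁵ × sin 69° = 1.36×10⁻⁴ s⁻¹
Height gradient: |∂Z/∂n| = 60 m / 552000 m = 1.09×10⁻⁴
On a pressure surface, geostrophic balance gives V_g = (g/f)|∂Z/∂n|:
V_g = 9.81 × 1.09×10⁻⁴ / 1.36×10⁻⁴ = 7.83 m/s
Converting: 7.83 m/s × 1.944 = 15.2 knots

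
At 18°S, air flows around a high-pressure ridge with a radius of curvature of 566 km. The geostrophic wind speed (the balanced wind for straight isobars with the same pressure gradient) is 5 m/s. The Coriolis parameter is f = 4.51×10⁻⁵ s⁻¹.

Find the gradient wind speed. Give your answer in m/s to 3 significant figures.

Around a high, pressure-gradient force acts outward with centrifugal, so Coriolis balances both:
fV = (1/ρ)|∂P/∂n| + V²/R  →  V² − fR·V + fR·V_g = 0
With fR = 4.51×10⁻⁵ × 566×10³ m = 25.5 m/s:
V = [fR − √((fR)² − 4 fR V_g)]/2 = [25.5 − √(25.5² − 4×25.5×5)]/2 = 6.82 m/s
Supergeostrophic (V > V_g = 5 m/s), as expected around a high.

6.82 m/s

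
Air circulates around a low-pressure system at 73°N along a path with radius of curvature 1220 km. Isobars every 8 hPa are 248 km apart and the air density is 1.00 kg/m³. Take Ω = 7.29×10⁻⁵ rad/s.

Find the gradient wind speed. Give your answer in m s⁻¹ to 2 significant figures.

21 m s⁻¹

Coriolis parameter at 73°N:
f = 2Ω sin φ = 2 × 7.29×10⁻⁵ × sin 73° = 1.39×10⁻⁴ s⁻¹
Pressure gradient: |∂P/∂n| = 800 Pa / 248000 m = 3.23×10⁻³ Pa/m
Geostrophic speed: V_g = |∂P/∂n|/(fρ) = 3.23×10⁻³/(1.39×10⁻⁴ × 1.00) = 23.1 m/s
Around a low, centrifugal force acts outward with Coriolis, so pressure-gradient force balances both:
(1/ρ)|∂P/∂n| = fV + V²/R  →  V² + fR·V − fR·V_g = 0
With fR = 1.39×10⁻⁴ × 1220×10³ m = 170 m/s:
V = [−fR + √((fR)² + 4 fR V_g)]/2 = [−170 + √(170² + 4×170×23.1)]/2 = 20.6 m/s
Subgeostrophic (V < V_g = 23.1 m/s), as expected around a low.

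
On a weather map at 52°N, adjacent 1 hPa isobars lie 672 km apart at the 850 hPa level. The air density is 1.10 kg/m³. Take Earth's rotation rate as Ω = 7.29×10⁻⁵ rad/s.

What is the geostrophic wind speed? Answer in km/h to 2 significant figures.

4.2 km/h

Coriolis parameter at 52°N:
f = 2Ω sin φ = 2 × 7.29×10⁻⁵ × sin 52° = 1.15×10⁻⁴ s⁻¹
Pressure gradient: |∂P/∂n| = 100 Pa / 672000 m = 1.49×10⁻⁴ Pa/m
Geostrophic balance (pressure-gradient force = Coriolis force):
V_g = (1/(fρ)) |∂P/∂n| = 1.49×10⁻⁴ / (1.15×10⁻⁴ × 1.10) = 1.18 m/s
Converting: 1.18 m/s × 3.6 = 4.2 km/h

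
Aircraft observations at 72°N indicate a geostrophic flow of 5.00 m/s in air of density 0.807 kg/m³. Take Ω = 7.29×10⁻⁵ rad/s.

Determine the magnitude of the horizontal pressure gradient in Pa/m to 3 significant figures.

5.60×10⁻⁴ Pa/m

Coriolis parameter at 72°N:
f = 2Ω sin φ = 2 × 7.29×10⁻⁵ × sin 72° = 1.39×10⁻⁴ s⁻¹
Geostrophic balance rearranged: |∂P/∂n| = f ρ V_g
|∂P/∂n| = 1.39×10⁻⁴ × 0.807 × 5.00 = 5.60×10⁻⁴ Pa/m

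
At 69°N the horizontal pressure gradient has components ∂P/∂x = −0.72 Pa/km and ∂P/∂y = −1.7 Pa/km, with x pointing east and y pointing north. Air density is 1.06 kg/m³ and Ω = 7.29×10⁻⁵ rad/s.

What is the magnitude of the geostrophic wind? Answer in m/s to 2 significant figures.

13 m/s

Coriolis parameter at 69°N:
f = 2Ω sin φ = 2 × 7.29×10⁻⁵ × sin 69° = 1.36×10⁻⁴ s⁻¹
Component geostrophic relations (x east, y north):
u_g = −(1/(fρ)) ∂P/∂y,  v_g = (1/(fρ)) ∂P/∂x
u_g = −(−1.7×10⁻³)/(1.36×10⁻⁴ × 1.06) = 11.8 m/s;  v_g = (−0.72×10⁻³)/(1.36×10⁻⁴ × 1.06) = −4.99 m/s
|V_g| = √(u_g² + v_g²) = 12.8 m/s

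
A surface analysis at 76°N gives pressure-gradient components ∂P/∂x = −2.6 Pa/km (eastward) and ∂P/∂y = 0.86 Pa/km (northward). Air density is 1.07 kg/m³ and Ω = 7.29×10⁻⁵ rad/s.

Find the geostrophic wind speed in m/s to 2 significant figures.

Coriolis parameter at 76°N:
f = 2Ω sin φ = 2 × 7.29×10⁻⁵ × sin 76° = 1.41×10⁻⁴ s⁻¹
Component geostrophic relations (x east, y north):
u_g = −(1/(fρ)) ∂P/∂y,  v_g = (1/(fρ)) ∂P/∂x
u_g = −(0.86×10⁻³)/(1.41×10⁻⁴ × 1.07) = −5.68 m/s;  v_g = (−2.6×10⁻³)/(1.41×10⁻⁴ × 1.07) = −17.2 m/s
|V_g| = √(u_g² + v_g²) = 18.1 m/s

18 m/s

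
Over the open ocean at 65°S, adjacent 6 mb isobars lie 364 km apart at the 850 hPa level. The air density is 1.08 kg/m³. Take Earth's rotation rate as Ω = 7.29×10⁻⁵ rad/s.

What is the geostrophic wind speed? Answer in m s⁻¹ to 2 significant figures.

Coriolis parameter at 65°S:
f = 2Ω sin φ = 2 × 7.29×10⁻⁵ × sin 65° = 1.32×10⁻⁴ s⁻¹
Pressure gradient: |∂P/∂n| = 600 Pa / 364000 m = 1.65×10⁻³ Pa/m
Geostrophic balance (pressure-gradient force = Coriolis force):
V_g = (1/(fρ)) |∂P/∂n| = 1.65×10⁻³ / (1.32×10⁻⁴ × 1.08) = 11.6 m/s

12 m s⁻¹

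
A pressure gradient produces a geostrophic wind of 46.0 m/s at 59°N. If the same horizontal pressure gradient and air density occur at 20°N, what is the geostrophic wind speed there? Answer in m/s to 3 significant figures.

With the same pressure gradient and density, V_g ∝ 1/f ∝ 1/sin φ.
V₂ = V₁ · sin φ₁ / sin φ₂ = 46.0 × sin 59° / sin 20°
V₂ = 46.0 × 0.8572/0.3420 = 115 m/s

115 m/s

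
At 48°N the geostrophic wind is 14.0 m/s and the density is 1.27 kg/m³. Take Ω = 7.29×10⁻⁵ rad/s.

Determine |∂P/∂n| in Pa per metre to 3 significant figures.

Coriolis parameter at 48°N:
f = 2Ω sin φ = 2 × 7.29×10⁻⁵ × sin 48° = 1.08×10⁻⁴ s⁻¹
Geostrophic balance rearranged: |∂P/∂n| = f ρ V_g
|∂P/∂n| = 1.08×10⁻⁴ × 1.27 × 14.0 = 1.93×10⁻³ Pa/m

1.93×10⁻³ Pa/m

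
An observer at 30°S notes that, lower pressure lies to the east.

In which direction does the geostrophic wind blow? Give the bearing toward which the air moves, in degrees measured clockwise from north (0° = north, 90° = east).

000°

The pressure-gradient force points toward the east (bearing 090°).
Geostrophic balance: in the Southern Hemisphere the Coriolis force deflects motion to the left, so the geostrophic wind blows 90° to the left of the pressure-gradient force (low pressure on the right).
Rotating 090° by 90° counterclockwise gives 000° — the wind blows toward the north.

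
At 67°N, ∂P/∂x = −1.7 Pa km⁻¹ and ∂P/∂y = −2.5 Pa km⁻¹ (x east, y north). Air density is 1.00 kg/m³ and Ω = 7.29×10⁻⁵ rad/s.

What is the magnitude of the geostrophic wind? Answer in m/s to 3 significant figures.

22.5 m/s

Coriolis parameter at 67°N:
f = 2Ω sin φ = 2 × 7.29×10⁻⁵ × sin 67° = 1.34×10⁻⁴ s⁻¹
Component geostrophic relations (x east, y north):
u_g = −(1/(fρ)) ∂P/∂y,  v_g = (1/(fρ)) ∂P/∂x
u_g = −(−2.5×10⁻³)/(1.34×10⁻⁴ × 1.00) = 18.6 m/s;  v_g = (−1.7×10⁻³)/(1.34×10⁻⁴ × 1.00) = −12.7 m/s
|V_g| = √(u_g² + v_g²) = 22.5 m/s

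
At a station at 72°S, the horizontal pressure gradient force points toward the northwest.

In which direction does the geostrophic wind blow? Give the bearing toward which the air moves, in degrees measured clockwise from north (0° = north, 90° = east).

225°

The pressure-gradient force points toward the northwest (bearing 315°).
Geostrophic balance: in the Southern Hemisphere the Coriolis force deflects motion to the left, so the geostrophic wind blows 90° to the left of the pressure-gradient force (low pressure on the right).
Rotating 315° by 90° counterclockwise gives 225° — the wind blows toward the southwest.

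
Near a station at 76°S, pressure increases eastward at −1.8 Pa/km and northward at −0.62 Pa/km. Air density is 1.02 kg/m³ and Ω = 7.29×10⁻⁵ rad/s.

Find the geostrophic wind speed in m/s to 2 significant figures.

13 m/s

Coriolis parameter at 76°S:
f = 2Ω sin φ = 2 × 7.29×10⁻⁵ × sin 76° = 1.41×10⁻⁴ s⁻¹
In the Southern Hemisphere f is negative: f = −1.41×10⁻⁴ s⁻¹.
Component geostrophic relations (x east, y north):
u_g = −(1/(fρ)) ∂P/∂y,  v_g = (1/(fρ)) ∂P/∂x
u_g = −(−0.62×10⁻³)/(−1.41×10⁻⁴ × 1.02) = −4.30 m/s;  v_g = (−1.8×10⁻³)/(−1.41×10⁻⁴ × 1.02) = 12.5 m/s
|V_g| = √(u_g² + v_g²) = 13.2 m/s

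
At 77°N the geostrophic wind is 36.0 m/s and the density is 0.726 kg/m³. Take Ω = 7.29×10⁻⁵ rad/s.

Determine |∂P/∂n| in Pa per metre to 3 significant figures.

Coriolis parameter at 77°N:
f = 2Ω sin φ = 2 × 7.29×10⁻⁵ × sin 77° = 1.42×10⁻⁴ s⁻¹
Geostrophic balance rearranged: |∂P/∂n| = f ρ V_g
|∂P/∂n| = 1.42×10⁻⁴ × 0.726 × 36.0 = 3.71×10⁻³ Pa/m

3.71×10⁻³ Pa/m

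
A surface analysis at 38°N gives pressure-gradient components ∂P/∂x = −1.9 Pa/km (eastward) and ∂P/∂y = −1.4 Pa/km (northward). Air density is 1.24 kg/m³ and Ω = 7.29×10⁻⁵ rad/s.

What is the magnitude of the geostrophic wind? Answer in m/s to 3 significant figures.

Coriolis parameter at 38°N:
f = 2Ω sin φ = 2 × 7.29×10⁻⁵ × sin 38° = 8.98×10⁻⁵ s⁻¹
Component geostrophic relations (x east, y north):
u_g = −(1/(fρ)) ∂P/∂y,  v_g = (1/(fρ)) ∂P/∂x
u_g = −(−1.4×10⁻³)/(8.98×10⁻⁵ × 1.24) = 12.6 m/s;  v_g = (−1.9×10⁻³)/(8.98×10⁻⁵ × 1.24) = −17.1 m/s
|V_g| = √(u_g² + v_g²) = 21.2 m/s

21.2 m/s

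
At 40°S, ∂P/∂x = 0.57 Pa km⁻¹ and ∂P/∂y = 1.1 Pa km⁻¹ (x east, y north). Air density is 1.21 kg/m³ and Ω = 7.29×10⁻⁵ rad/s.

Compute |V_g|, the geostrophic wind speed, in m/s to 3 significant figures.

10.9 m/s

Coriolis parameter at 40°S:
f = 2Ω sin φ = 2 × 7.29×10⁻⁵ × sin 40° = 9.37×10⁻⁵ s⁻¹
In the Southern Hemisphere f is negative: f = −9.37×10⁻⁵ s⁻¹.
Component geostrophic relations (x east, y north):
u_g = −(1/(fρ)) ∂P/∂y,  v_g = (1/(fρ)) ∂P/∂x
u_g = −(1.1×10⁻³)/(−9.37×10⁻⁵ × 1.21) = 9.70 m/s;  v_g = (0.57×10⁻³)/(−9.37×10⁻⁵ × 1.21) = −5.03 m/s
|V_g| = √(u_g² + v_g²) = 10.9 m/s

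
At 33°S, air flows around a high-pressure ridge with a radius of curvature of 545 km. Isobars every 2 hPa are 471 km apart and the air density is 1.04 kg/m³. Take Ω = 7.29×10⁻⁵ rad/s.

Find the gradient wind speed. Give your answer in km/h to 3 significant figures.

21.5 km/h

Coriolis parameter at 33°S:
f = 2Ω sin φ = 2 × 7.29×10⁻⁵ × sin 33° = 7.94×10⁻⁵ s⁻¹
Pressure gradient: |∂P/∂n| = 200 Pa / 471000 m = 4.25×10⁻⁴ Pa/m
Geostrophic speed: V_g = |∂P/∂n|/(fρ) = 4.25×10⁻⁴/(7.94×10⁻⁵ × 1.04) = 5.14 m/s
Around a high, pressure-gradient force acts outward with centrifugal, so Coriolis balances both:
fV = (1/ρ)|∂P/∂n| + V²/R  →  V² − fR·V + fR·V_g = 0
With fR = 7.94×10⁻⁵ × 545×10³ m = 43.3 m/s:
V = [fR − √((fR)² − 4 fR V_g)]/2 = [43.3 − √(43.3² − 4×43.3×5.14)]/2 = 5.96 m/s
Supergeostrophic (V > V_g = 5.14 m/s), as expected around a high.
Converting: 5.96 m/s × 3.6 = 21.5 km/h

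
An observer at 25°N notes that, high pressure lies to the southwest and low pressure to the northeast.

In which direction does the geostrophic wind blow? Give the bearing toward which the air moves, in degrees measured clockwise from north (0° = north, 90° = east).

The pressure-gradient force points toward the northeast (bearing 045°).
Geostrophic balance: in the Northern Hemisphere the Coriolis force deflects motion to the right, so the geostrophic wind blows 90° to the right of the pressure-gradient force (low pressure on the left).
Rotating 045° by 90° clockwise gives 135° — the wind blows toward the southeast.

135°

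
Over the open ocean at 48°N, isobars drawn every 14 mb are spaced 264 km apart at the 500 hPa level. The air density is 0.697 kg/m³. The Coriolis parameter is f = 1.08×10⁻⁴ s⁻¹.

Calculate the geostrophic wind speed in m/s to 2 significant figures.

70 m/s

Pressure gradient: |∂P/∂n| = 1400 Pa / 264000 m = 5.30×10⁻³ Pa/m
Geostrophic balance (pressure-gradient force = Coriolis force):
V_g = (1/(fρ)) |∂P/∂n| = 5.30×10⁻³ / (1.08×10⁻⁴ × 0.697) = 70.4 m/s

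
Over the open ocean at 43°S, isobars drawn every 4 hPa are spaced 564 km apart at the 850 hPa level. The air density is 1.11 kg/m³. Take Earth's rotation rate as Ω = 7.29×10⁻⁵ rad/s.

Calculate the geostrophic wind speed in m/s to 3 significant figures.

Coriolis parameter at 43°S:
f = 2Ω sin φ = 2 × 7.29×10⁻⁵ × sin 43° = 9.94×10⁻⁵ s⁻¹
Pressure gradient: |∂P/∂n| = 400 Pa / 564000 m = 7.09×10⁻⁴ Pa/m
Geostrophic balance (pressure-gradient force = Coriolis force):
V_g = (1/(fρ)) |∂P/∂n| = 7.09×10⁻⁴ / (9.94×10⁻⁵ × 1.11) = 6.43 m/s

6.43 m/s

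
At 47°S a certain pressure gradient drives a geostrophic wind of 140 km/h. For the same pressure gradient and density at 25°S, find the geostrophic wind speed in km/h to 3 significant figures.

242 km/h

With the same pressure gradient and density, V_g ∝ 1/f ∝ 1/sin φ.
V₂ = V₁ · sin φ₁ / sin φ₂ = 140 × sin 47° / sin 25°
V₂ = 140 × 0.7314/0.4226 = 242 km/h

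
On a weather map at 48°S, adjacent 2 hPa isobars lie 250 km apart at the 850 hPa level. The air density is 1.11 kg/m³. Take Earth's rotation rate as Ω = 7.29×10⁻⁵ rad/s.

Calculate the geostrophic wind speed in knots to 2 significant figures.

Coriolis parameter at 48°S:
f = 2Ω sin φ = 2 × 7.29×10⁻⁵ × sin 48° = 1.08×10⁻⁴ s⁻¹
Pressure gradient: |∂P/∂n| = 200 Pa / 250000 m = 8.00×10⁻⁴ Pa/m
Geostrophic balance (pressure-gradient force = Coriolis force):
V_g = (1/(fρ)) |∂P/∂n| = 8.00×10⁻⁴ / (1.08×10⁻⁴ × 1.11) = 6.65 m/s
Converting: 6.65 m/s × 1.944 = 13 knots

13 knots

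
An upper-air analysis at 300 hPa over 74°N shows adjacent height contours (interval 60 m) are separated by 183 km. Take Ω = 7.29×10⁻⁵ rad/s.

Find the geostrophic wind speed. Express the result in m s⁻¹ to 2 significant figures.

Coriolis parameter at 74°N:
f = 2Ω sin φ = 2 × 7.29×10⁻⁵ × sin 74° = 1.40×10⁻⁴ s⁻¹
Height gradient: |∂Z/∂n| = 60 m / 183000 m = 3.28×10⁻⁴
On a pressure surface, geostrophic balance gives V_g = (g/f)|∂Z/∂n|:
V_g = 9.81 × 3.28×10⁻⁴ / 1.40×10⁻⁴ = 22.9 m/s

23 m s⁻¹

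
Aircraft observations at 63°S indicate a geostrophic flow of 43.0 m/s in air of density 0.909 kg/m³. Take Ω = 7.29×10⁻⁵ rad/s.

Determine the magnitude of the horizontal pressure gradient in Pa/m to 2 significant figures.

5.1×10⁻³ Pa/m

Coriolis parameter at 63°S:
f = 2Ω sin φ = 2 × 7.29×10⁻⁵ × sin 63° = 1.30×10⁻⁴ s⁻¹
Geostrophic balance rearranged: |∂P/∂n| = f ρ V_g
|∂P/∂n| = 1.30×10⁻⁴ × 0.909 × 43.0 = 5.08×10⁻³ Pa/m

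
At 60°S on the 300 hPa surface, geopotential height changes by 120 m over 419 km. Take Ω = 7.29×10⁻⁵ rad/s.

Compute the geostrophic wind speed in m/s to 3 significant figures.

Coriolis parameter at 60°S:
f = 2Ω sin φ = 2 × 7.29×10⁻⁵ × sin 60° = 1.26×10⁻⁴ s⁻¹
Height gradient: |∂Z/∂n| = 120 m / 419000 m = 2.86×10⁻⁴
On a pressure surface, geostrophic balance gives V_g = (g/f)|∂Z/∂n|:
V_g = 9.81 × 2.86×10⁻⁴ / 1.26×10⁻⁴ = 22.3 m/s

22.3 m/s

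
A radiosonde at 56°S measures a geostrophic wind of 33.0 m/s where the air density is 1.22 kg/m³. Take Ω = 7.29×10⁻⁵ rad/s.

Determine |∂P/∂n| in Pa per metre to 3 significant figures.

4.87×10⁻³ Pa/m

Coriolis parameter at 56°S:
f = 2Ω sin φ = 2 × 7.29×10⁻⁵ × sin 56° = 1.21×10⁻⁴ s⁻¹
Geostrophic balance rearranged: |∂P/∂n| = f ρ V_g
|∂P/∂n| = 1.21×10⁻⁴ × 1.22 × 33.0 = 4.87×10⁻³ Pa/m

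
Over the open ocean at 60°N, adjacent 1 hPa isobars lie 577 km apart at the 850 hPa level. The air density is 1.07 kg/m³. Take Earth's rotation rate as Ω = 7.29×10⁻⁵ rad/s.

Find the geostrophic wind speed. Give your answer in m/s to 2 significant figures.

Coriolis parameter at 60°N:
f = 2Ω sin φ = 2 × 7.29×10⁻⁵ × sin 60° = 1.26×10⁻⁴ s⁻¹
Pressure gradient: |∂P/∂n| = 100 Pa / 577000 m = 1.73×10⁻⁴ Pa/m
Geostrophic balance (pressure-gradient force = Coriolis force):
V_g = (1/(fρ)) |∂P/∂n| = 1.73×10⁻⁴ / (1.26×10⁻⁴ × 1.07) = 1.28 m/s

1.3 m/s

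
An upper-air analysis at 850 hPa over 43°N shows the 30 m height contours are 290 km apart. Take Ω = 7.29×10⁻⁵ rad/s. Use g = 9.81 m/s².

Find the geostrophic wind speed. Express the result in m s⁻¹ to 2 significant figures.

Coriolis parameter at 43°N:
f = 2Ω sin φ = 2 × 7.29×10⁻⁵ × sin 43° = 9.94×10⁻⁵ s⁻¹
Height gradient: |∂Z/∂n| = 30 m / 290000 m = 1.03×10⁻⁴
On a pressure surface, geostrophic balance gives V_g = (g/f)|∂Z/∂n|:
V_g = 9.81 × 1.03×10⁻⁴ / 9.94×10⁻⁵ = 10.2 m/s

10 m s⁻¹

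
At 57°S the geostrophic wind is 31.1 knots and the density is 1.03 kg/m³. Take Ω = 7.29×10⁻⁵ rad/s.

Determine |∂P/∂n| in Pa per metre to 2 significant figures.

Coriolis parameter at 57°S:
f = 2Ω sin φ = 2 × 7.29×10⁻⁵ × sin 57° = 1.22×10⁻⁴ s⁻¹
Wind speed in SI: 31.1 knots = 16.0 m/s
Geostrophic balance rearranged: |∂P/∂n| = f ρ V_g
|∂P/∂n| = 1.22×10⁻⁴ × 1.03 × 16.0 = 2.02×10⁻³ Pa/m

2.0×10⁻³ Pa/m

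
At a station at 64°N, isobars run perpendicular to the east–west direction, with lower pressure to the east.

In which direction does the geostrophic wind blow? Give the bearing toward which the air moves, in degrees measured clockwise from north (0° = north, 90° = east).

180°

The pressure-gradient force points toward the east (bearing 090°).
Geostrophic balance: in the Northern Hemisphere the Coriolis force deflects motion to the right, so the geostrophic wind blows 90° to the right of the pressure-gradient force (low pressure on the left).
Rotating 090° by 90° clockwise gives 180° — the wind blows toward the south.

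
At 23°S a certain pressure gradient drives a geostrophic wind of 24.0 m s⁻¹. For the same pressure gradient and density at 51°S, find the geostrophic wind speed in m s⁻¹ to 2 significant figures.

With the same pressure gradient and density, V_g ∝ 1/f ∝ 1/sin φ.
V₂ = V₁ · sin φ₁ / sin φ₂ = 24.0 × sin 23° / sin 51°
V₂ = 24.0 × 0.3907/0.7771 = 12 m s⁻¹

12 m s⁻¹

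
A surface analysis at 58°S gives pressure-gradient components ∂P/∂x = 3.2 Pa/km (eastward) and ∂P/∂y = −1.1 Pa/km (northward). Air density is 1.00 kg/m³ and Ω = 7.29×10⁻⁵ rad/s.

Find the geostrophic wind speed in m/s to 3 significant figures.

Coriolis parameter at 58°S:
f = 2Ω sin φ = 2 × 7.29×10⁻⁵ × sin 58° = 1.24×10⁻⁴ s⁻¹
In the Southern Hemisphere f is negative: f = −1.24×10⁻⁴ s⁻¹.
Component geostrophic relations (x east, y north):
u_g = −(1/(fρ)) ∂P/∂y,  v_g = (1/(fρ)) ∂P/∂x
u_g = −(−1.1×10⁻³)/(−1.24×10⁻⁴ × 1.00) = −8.90 m/s;  v_g = (3.2×10⁻³)/(−1.24×10⁻⁴ × 1.00) = −25.9 m/s
|V_g| = √(u_g² + v_g²) = 27.4 m/s

27.4 m/s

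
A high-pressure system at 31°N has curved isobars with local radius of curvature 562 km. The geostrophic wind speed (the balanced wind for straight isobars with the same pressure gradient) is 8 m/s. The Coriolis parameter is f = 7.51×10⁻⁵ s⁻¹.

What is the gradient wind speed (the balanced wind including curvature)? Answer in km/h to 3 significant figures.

38.6 km/h

Around a high, pressure-gradient force acts outward with centrifugal, so Coriolis balances both:
fV = (1/ρ)|∂P/∂n| + V²/R  →  V² − fR·V + fR·V_g = 0
With fR = 7.51×10⁻⁵ × 562×10³ m = 42.2 m/s:
V = [fR − √((fR)² − 4 fR V_g)]/2 = [42.2 − √(42.2² − 4×42.2×8)]/2 = 10.7 m/s
Supergeostrophic (V > V_g = 8 m/s), as expected around a high.
Converting: 10.7 m/s × 3.6 = 38.6 km/h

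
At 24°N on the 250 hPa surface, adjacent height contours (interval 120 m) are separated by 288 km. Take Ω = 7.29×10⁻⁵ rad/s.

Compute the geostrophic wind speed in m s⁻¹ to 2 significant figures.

Coriolis parameter at 24°N:
f = 2Ω sin φ = 2 × 7.29×10⁻⁵ × sin 24° = 5.93×10⁻⁵ s⁻¹
Height gradient: |∂Z/∂n| = 120 m / 288000 m = 4.17×10⁻⁴
On a pressure surface, geostrophic balance gives V_g = (g/f)|∂Z/∂n|:
V_g = 9.81 × 4.17×10⁻⁴ / 5.93×10⁻⁵ = 68.9 m/s

69 m s⁻¹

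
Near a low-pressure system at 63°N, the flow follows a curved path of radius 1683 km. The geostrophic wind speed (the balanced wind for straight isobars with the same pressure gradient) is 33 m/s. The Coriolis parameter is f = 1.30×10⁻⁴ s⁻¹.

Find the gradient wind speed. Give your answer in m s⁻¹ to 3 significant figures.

Around a low, centrifugal force acts outward with Coriolis, so pressure-gradient force balances both:
(1/ρ)|∂P/∂n| = fV + V²/R  →  V² + fR·V − fR·V_g = 0
With fR = 1.30×10⁻⁴ × 1683×10³ m = 219 m/s:
V = [−fR + √((fR)² + 4 fR V_g)]/2 = [−219 + √(219² + 4×219×33)]/2 = 29.1 m/s
Subgeostrophic (V < V_g = 33 m/s), as expected around a low.

29.1 m s⁻¹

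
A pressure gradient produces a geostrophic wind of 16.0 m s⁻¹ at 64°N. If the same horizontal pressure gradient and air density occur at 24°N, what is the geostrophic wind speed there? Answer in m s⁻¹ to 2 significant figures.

35 m s⁻¹

With the same pressure gradient and density, V_g ∝ 1/f ∝ 1/sin φ.
V₂ = V₁ · sin φ₁ / sin φ₂ = 16.0 × sin 64° / sin 24°
V₂ = 16.0 × 0.8988/0.4067 = 35 m s⁻¹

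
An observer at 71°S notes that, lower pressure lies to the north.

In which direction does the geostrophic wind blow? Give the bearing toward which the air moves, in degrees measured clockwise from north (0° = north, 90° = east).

270°

The pressure-gradient force points toward the north (bearing 000°).
Geostrophic balance: in the Southern Hemisphere the Coriolis force deflects motion to the left, so the geostrophic wind blows 90° to the left of the pressure-gradient force (low pressure on the right).
Rotating 000° by 90° counterclockwise gives 270° — the wind blows toward the west.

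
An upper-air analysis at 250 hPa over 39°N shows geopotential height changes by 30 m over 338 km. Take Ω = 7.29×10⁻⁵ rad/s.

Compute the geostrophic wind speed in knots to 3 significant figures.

18.4 knots

Coriolis parameter at 39°N:
f = 2Ω sin φ = 2 × 7.29×10⁻⁵ × sin 39° = 9.18×10⁻⁵ s⁻¹
Height gradient: |∂Z/∂n| = 30 m / 338000 m = 8.88×10⁻⁵
On a pressure surface, geostrophic balance gives V_g = (g/f)|∂Z/∂n|:
V_g = 9.81 × 8.88×10⁻⁵ / 9.18×10⁻⁵ = 9.49 m/s
Converting: 9.49 m/s × 1.944 = 18.4 knots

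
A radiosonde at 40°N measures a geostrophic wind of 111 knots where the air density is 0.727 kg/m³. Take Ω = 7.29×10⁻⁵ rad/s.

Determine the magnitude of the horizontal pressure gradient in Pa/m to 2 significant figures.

3.9×10⁻³ Pa/m

Coriolis parameter at 40°N:
f = 2Ω sin φ = 2 × 7.29×10⁻⁵ × sin 40° = 9.37×10⁻⁵ s⁻¹
Wind speed in SI: 111 knots = 57.1 m/s
Geostrophic balance rearranged: |∂P/∂n| = f ρ V_g
|∂P/∂n| = 9.37×10⁻⁵ × 0.727 × 57.1 = 3.89×10⁻³ Pa/m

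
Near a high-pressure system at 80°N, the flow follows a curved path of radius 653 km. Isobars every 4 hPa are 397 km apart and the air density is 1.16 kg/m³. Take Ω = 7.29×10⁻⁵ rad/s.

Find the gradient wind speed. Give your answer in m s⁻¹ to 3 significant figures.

6.50 m s⁻¹

Coriolis parameter at 80°N:
f = 2Ω sin φ = 2 × 7.29×10⁻⁵ × sin 80° = 1.44×10⁻⁴ s⁻¹
Pressure gradient: |∂P/∂n| = 400 Pa / 397000 m = 1.01×10⁻³ Pa/m
Geostrophic speed: V_g = |∂P/∂n|/(fρ) = 1.01×10⁻³/(1.44×10⁻⁴ × 1.16) = 6.05 m/s
Around a high, pressure-gradient force acts outward with centrifugal, so Coriolis balances both:
fV = (1/ρ)|∂P/∂n| + V²/R  →  V² − fR·V + fR·V_g = 0
With fR = 1.44×10⁻⁴ × 653×10³ m = 93.8 m/s:
V = [fR − √((fR)² − 4 fR V_g)]/2 = [93.8 − √(93.8² − 4×93.8×6.05)]/2 = 6.5 m/s
Supergeostrophic (V > V_g = 6.05 m/s), as expected around a high.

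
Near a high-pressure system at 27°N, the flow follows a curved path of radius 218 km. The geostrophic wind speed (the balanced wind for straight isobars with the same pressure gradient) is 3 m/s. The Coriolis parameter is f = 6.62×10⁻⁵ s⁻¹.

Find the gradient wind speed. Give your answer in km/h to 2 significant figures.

15 km/h

Around a high, pressure-gradient force acts outward with centrifugal, so Coriolis balances both:
fV = (1/ρ)|∂P/∂n| + V²/R  →  V² − fR·V + fR·V_g = 0
With fR = 6.62×10⁻⁵ × 218×10³ m = 14.4 m/s:
V = [fR − √((fR)² − 4 fR V_g)]/2 = [14.4 − √(14.4² − 4×14.4×3)]/2 = 4.25 m/s
Supergeostrophic (V > V_g = 3 m/s), as expected around a high.
Converting: 4.25 m/s × 3.6 = 15 km/h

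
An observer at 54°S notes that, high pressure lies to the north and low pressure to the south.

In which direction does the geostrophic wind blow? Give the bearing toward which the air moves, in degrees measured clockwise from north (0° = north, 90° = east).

090°

The pressure-gradient force points toward the south (bearing 180°).
Geostrophic balance: in the Southern Hemisphere the Coriolis force deflects motion to the left, so the geostrophic wind blows 90° to the left of the pressure-gradient force (low pressure on the right).
Rotating 180° by 90° counterclockwise gives 090° — the wind blows toward the east.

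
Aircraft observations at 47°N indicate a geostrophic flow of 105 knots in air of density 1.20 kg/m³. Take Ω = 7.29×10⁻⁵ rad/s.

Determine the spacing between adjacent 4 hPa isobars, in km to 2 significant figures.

Coriolis parameter at 47°N:
f = 2Ω sin φ = 2 × 7.29×10⁻⁵ × sin 47° = 1.07×10⁻⁴ s⁻¹
Wind speed in SI: 105 knots = 54.0 m/s
Geostrophic balance rearranged: |∂P/∂n| = f ρ V_g
|∂P/∂n| = 1.07×10⁻⁴ × 1.20 × 54.0 = 6.91×10⁻³ Pa/m
Isobar spacing: Δn = ΔP/|∂P/∂n| = 400 Pa / 6.91×10⁻³ Pa/m = 57872 m ≈ 58 km

58 km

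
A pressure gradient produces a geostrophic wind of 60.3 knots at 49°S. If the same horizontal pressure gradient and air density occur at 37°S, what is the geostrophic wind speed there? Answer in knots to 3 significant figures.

75.6 knots

With the same pressure gradient and density, V_g ∝ 1/f ∝ 1/sin φ.
V₂ = V₁ · sin φ₁ / sin φ₂ = 60.3 × sin 49° / sin 37°
V₂ = 60.3 × 0.7547/0.6018 = 75.6 knots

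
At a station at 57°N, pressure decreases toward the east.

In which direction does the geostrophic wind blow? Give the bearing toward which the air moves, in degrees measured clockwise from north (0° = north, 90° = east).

The pressure-gradient force points toward the east (bearing 090°).
Geostrophic balance: in the Northern Hemisphere the Coriolis force deflects motion to the right, so the geostrophic wind blows 90° to the right of the pressure-gradient force (low pressure on the left).
Rotating 090° by 90° clockwise gives 180° — the wind blows toward the south.

180°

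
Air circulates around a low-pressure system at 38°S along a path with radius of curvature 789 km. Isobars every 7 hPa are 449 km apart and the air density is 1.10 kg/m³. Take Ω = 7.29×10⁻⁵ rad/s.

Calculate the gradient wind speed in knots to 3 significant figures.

Coriolis parameter at 38°S:
f = 2Ω sin φ = 2 × 7.29×10⁻⁵ × sin 38° = 8.98×10⁻⁵ s⁻¹
Pressure gradient: |∂P/∂n| = 700 Pa / 449000 m = 1.56×10⁻³ Pa/m
Geostrophic speed: V_g = |∂P/∂n|/(fρ) = 1.56×10⁻³/(8.98×10⁻⁵ × 1.10) = 15.8 m/s
Around a low, centrifugal force acts outward with Coriolis, so pressure-gradient force balances both:
(1/ρ)|∂P/∂n| = fV + V²/R  →  V² + fR·V − fR·V_g = 0
With fR = 8.98×10⁻⁵ × 789×10³ m = 70.8 m/s:
V = [−fR + √((fR)² + 4 fR V_g)]/2 = [−70.8 + √(70.8² + 4×70.8×15.8)]/2 = 13.3 m/s
Subgeostrophic (V < V_g = 15.8 m/s), as expected around a low.
Converting: 13.3 m/s × 1.944 = 25.8 knots

25.8 knots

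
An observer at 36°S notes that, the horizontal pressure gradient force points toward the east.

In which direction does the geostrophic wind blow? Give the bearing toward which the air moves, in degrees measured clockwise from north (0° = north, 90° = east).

The pressure-gradient force points toward the east (bearing 090°).
Geostrophic balance: in the Southern Hemisphere the Coriolis force deflects motion to the left, so the geostrophic wind blows 90° to the left of the pressure-gradient force (low pressure on the right).
Rotating 090° by 90° counterclockwise gives 000° — the wind blows toward the north.

000°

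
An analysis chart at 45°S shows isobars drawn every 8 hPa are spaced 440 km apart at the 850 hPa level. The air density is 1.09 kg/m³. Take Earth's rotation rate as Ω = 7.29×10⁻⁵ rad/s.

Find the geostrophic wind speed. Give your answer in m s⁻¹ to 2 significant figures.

Coriolis parameter at 45°S:
f = 2Ω sin φ = 2 × 7.29×10⁻⁵ × sin 45° = 1.03×10⁻⁴ s⁻¹
Pressure gradient: |∂P/∂n| = 800 Pa / 440000 m = 1.82×10⁻³ Pa/m
Geostrophic balance (pressure-gradient force = Coriolis force):
V_g = (1/(fρ)) |∂P/∂n| = 1.82×10⁻³ / (1.03×10⁻⁴ × 1.09) = 16.2 m/s

16 m s⁻¹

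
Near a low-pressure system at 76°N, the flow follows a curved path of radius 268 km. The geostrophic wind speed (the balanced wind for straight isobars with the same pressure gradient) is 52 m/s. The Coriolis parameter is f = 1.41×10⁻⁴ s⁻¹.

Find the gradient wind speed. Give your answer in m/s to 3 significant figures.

Around a low, centrifugal force acts outward with Coriolis, so pressure-gradient force balances both:
(1/ρ)|∂P/∂n| = fV + V²/R  →  V² + fR·V − fR·V_g = 0
With fR = 1.41×10⁻⁴ × 268×10³ m = 37.8 m/s:
V = [−fR + √((fR)² + 4 fR V_g)]/2 = [−37.8 + √(37.8² + 4×37.8×52)]/2 = 29.3 m/s
Subgeostrophic (V < V_g = 52 m/s), as expected around a low.

29.3 m/s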